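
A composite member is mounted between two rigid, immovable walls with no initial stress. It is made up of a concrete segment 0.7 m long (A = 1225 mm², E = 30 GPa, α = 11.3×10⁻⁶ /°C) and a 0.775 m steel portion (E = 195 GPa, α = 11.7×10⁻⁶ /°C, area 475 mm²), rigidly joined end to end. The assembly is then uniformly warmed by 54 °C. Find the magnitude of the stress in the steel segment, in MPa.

Free thermal expansion of the whole bar: Σ αᵢΔT Lᵢ = 11.3×10⁻⁶×54×700 + 11.7×10⁻⁶×54×775 = 0.9168 mm.
The rigid supports impose zero overall length change; the single axial force P common to all segments must satisfy P Σ Lᵢ/(AᵢEᵢ) = δ_free.
Σ Lᵢ/(AᵢEᵢ) = 700/(1225×30×10³) + 775/(475×195×10³) = 2.741×10⁻⁵ mm/N.
P = 0.9168 / 2.741×10⁻⁵ = 33440 N = 33.44 kN, compressive.
σ_{steel} = P / A = 33440 / 475 = 70.4 MPa.

σ ≈ 70.4 MPa (compressive)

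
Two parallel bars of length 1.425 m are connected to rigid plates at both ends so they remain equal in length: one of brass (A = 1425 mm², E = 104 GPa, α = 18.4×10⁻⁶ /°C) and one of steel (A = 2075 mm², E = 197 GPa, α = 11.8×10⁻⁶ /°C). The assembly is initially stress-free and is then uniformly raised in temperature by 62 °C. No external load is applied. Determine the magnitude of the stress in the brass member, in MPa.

σ ≈ 31.2 MPa (compressive)

Equilibrium of a rigid end plate with no external load gives equal and opposite internal forces ±P in the two members. Since α_{brass} > α_{steel}, heating drives the brass into compression and the steel into tension.
Equating the net (thermal + elastic) strains gives |α₁ − α₂|·ΔT = P·[1/(A₁E₁) + 1/(A₂E₂)].
|α₁ − α₂|·ΔT = 6.6×10⁻⁶ × 62 = 0.0004092.
1/(A₁E₁) + 1/(A₂E₂) = 1/(1425×104×10³) + 1/(2075×197×10³) = 9.194×10⁻⁹ N⁻¹.
So P = 0.0004092 / 9.194×10⁻⁹ = 44.51 kN.
σ_{brass} = P/A₁ = 44510/1425 = 31.23 MPa, compressive.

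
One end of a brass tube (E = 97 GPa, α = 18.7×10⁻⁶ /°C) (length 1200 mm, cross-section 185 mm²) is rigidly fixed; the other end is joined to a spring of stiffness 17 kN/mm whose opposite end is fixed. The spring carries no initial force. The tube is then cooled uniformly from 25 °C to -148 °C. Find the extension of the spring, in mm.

The unrestrained thermal change is αΔT L = 18.7×10⁻⁶ × 173 × 1200 = 3.882 mm.
Let P be the tensile force in the spring. The tube extends elastically by PL/(AE) and the spring stretches by P/k; together these equal δ_free.
P [ L/(AE) + 1/k ] = δ_free → P [ 1200/(185×97×10³) + 1/(17×10³) ] = 3.882.
P = 3.882 / 0.0001257 = 30890 N.
Spring extension = P/k = 30890/(17×10³) = 1.817 mm.

δ ≈ 1.82 mm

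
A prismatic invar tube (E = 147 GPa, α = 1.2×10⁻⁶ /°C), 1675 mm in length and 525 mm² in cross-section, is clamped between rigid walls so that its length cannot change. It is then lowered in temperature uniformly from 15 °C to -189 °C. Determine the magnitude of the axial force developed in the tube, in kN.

P ≈ 18.9 kN (tensile)

Full restraint means ε = 0, so the stress is σ = EαΔT = 147×10³ × 1.2×10⁻⁶ × 204 = 35.99 MPa.
Then P = σA = 35.99 × 525 mm² = 18.89 kN, tensile.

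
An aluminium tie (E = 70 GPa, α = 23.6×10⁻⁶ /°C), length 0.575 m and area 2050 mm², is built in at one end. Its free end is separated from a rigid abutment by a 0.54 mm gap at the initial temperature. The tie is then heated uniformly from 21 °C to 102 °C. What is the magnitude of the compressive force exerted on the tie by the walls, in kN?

If the wall were absent the tie would grow by αΔT L = 23.6×10⁻⁶ × 81 × 575 = 1.099 mm.
The gap closes (δ_free > 0.54 mm) and the wall then resists a further 1.099 − 0.54 = 0.5592 mm of expansion.
So σ = E(δ_free − g)/L = 70×10³ × 0.5592/575 = 68.07 MPa.
Force on the wall = σA = 68.07 × 2050 mm² = 139.5 kN.

P ≈ 140 kN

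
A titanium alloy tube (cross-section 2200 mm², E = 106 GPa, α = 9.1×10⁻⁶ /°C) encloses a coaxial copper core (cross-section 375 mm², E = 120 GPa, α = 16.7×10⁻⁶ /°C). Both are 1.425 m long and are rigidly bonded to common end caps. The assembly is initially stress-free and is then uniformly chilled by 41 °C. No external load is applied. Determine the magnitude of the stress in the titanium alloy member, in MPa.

σ ≈ 5.34 MPa (compressive)

Equilibrium of a rigid end plate with no external load gives equal and opposite internal forces ±P in the two members. Since α_{copper} > α_{titanium alloy}, cooling drives the copper into tension and the titanium alloy into compression.
Setting the final lengths equal and cancelling L: (α₁ − α₂)ΔT = P/(A₁E₁) + P/(A₂E₂).
|α₁ − α₂|·ΔT = 7.6×10⁻⁶ × 41 = 0.0003116.
1/(A₁E₁) + 1/(A₂E₂) = 1/(2200×106×10³) + 1/(375×120×10³) = 2.651×10⁻⁸ N⁻¹.
P = 0.0003116 / 2.651×10⁻⁸ = 11750 N = 11.75 kN.
σ_{titanium alloy} = P/A₁ = 11750/2200 = 5.343 MPa, compressive.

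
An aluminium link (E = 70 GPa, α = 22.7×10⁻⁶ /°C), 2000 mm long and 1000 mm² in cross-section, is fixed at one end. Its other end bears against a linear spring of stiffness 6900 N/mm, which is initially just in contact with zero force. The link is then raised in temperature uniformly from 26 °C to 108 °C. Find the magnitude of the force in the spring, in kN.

The unrestrained thermal change is αΔT L = 22.7×10⁻⁶ × 82 × 2000 = 3.723 mm.
Let P be the compressive force at the spring. The link shortens elastically by PL/(AE) and the spring compresses by P/k; together these equal δ_free.
So P = δ_free / [L/(AE) + 1/k] = 3.723 / [ 2000/(1000×70×10³) + 1/(6900) ].
P = 3.723 / 0.0001735 = 21460 N.

P ≈ 21.5 kN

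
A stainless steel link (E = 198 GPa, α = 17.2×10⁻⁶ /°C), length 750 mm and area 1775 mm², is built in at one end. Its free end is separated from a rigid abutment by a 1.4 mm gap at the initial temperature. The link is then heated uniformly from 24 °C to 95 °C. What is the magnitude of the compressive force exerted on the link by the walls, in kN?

P ≈ 0 kN

Free thermal elongation = αΔT L = 17.2×10⁻⁶ × 71 × 750 = 0.9159 mm.
This is smaller than the 1.4 mm clearance, so the link expands freely without reaching the stop — the stress is zero.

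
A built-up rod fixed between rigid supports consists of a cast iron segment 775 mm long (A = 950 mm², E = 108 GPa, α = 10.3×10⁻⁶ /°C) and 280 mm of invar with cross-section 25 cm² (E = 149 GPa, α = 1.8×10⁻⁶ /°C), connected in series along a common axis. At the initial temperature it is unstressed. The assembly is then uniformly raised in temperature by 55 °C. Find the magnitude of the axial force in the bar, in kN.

P ≈ 56.2 kN (compressive)

With the walls removed the bar would change length by δ_free = Σ αᵢΔT Lᵢ = 10.3×10⁻⁶×55×775 + 1.8×10⁻⁶×55×280 = 0.4668 mm.
The walls prevent any net length change, so an axial force P (same in every segment) develops. Compatibility: P · Σ Lᵢ/(AᵢEᵢ) = δ_free.
Σ Lᵢ/(AᵢEᵢ) = 775/(950×108×10³) + 280/(2500×149×10³) = 8.305×10⁻⁶ mm/N.
P = 0.4668 / 8.305×10⁻⁶ = 56200 N = 56.2 kN, compressive.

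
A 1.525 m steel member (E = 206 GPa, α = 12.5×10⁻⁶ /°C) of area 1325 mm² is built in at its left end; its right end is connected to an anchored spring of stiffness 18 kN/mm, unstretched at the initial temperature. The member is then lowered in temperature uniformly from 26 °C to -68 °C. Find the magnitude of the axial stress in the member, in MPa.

σ ≈ 22.1 MPa (tensile)

If the spring were absent the member would shorten by αΔT L = 12.5×10⁻⁶ × 94 × 1525 = 1.792 mm.
Let P be the tensile force in the spring. The member extends elastically by PL/(AE) and the spring stretches by P/k; together these equal δ_free.
P [ L/(AE) + 1/k ] = δ_free → P [ 1525/(1325×206×10³) + 1/(18×10³) ] = 1.792.
P = 1.792 / 6.114×10⁻⁵ = 29310 N.
σ = P/A = 29310/1325 = 22.12 MPa.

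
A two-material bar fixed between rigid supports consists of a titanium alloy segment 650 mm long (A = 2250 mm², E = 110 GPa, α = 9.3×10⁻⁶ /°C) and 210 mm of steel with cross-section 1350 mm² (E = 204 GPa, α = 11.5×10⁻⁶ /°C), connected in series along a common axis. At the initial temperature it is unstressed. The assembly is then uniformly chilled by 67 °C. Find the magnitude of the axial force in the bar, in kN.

Free thermal contraction of the whole bar: Σ αᵢΔT Lᵢ = 9.3×10⁻⁶×67×650 + 11.5×10⁻⁶×67×210 = 0.5668 mm.
The walls prevent any net length change, so an axial force P (same in every segment) develops. Compatibility: P · Σ Lᵢ/(AᵢEᵢ) = δ_free.
The series flexibility is Σ Lᵢ/(AᵢEᵢ) = 650/(2250×110×10³) + 210/(1350×204×10³) = 3.389×10⁻⁶ mm/N.
Hence P = δ_free / Σ(L/AE) = 0.5668/3.389×10⁻⁶ = 167.3 kN (tensile).

P ≈ 167 kN (tensile)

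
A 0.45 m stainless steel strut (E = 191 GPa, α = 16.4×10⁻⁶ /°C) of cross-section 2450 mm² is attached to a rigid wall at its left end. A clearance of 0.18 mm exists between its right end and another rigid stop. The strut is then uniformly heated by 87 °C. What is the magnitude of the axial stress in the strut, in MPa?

σ ≈ 196 MPa (compressive)

Free thermal elongation = αΔT L = 16.4×10⁻⁶ × 87 × 450 = 0.6421 mm.
This exceeds the 0.18 mm gap, so the wall pushes back. The portion of expansion that must be recovered elastically is δ_free − gap = 0.6421 − 0.18 = 0.4621 mm.
That suppressed elongation corresponds to σ = E·Δ/L = 191×10³ × 0.4621/450 = 196.1 MPa.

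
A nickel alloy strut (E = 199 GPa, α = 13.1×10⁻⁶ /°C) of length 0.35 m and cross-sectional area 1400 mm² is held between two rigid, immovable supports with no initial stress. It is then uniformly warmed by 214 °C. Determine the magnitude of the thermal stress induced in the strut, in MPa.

σ ≈ 558 MPa (compressive)

The supports are rigid, so the total axial strain is zero. The restrained thermal strain is ε = αΔT = 13.1×10⁻⁶ × 214 = 2803.4×10⁻⁶.
Hence σ = E·αΔT = 199×10³ × 2803.4×10⁻⁶ = 557.9 MPa, compressive.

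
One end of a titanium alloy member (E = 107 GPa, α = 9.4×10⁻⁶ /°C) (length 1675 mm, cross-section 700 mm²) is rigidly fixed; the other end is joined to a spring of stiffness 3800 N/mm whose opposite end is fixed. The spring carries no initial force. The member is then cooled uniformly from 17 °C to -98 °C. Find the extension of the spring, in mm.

If the spring were absent the member would shorten by αΔT L = 9.4×10⁻⁶ × 115 × 1675 = 1.811 mm.
Let P be the tensile force in the spring. The member extends elastically by PL/(AE) and the spring stretches by P/k; together these equal δ_free.
P [ L/(AE) + 1/k ] = δ_free → P [ 1675/(700×107×10³) + 1/(3800) ] = 1.811.
P = 1.811 / 0.0002855 = 6342 N.
Spring extension = P/k = 6342/(3800) = 1.669 mm.

δ ≈ 1.67 mm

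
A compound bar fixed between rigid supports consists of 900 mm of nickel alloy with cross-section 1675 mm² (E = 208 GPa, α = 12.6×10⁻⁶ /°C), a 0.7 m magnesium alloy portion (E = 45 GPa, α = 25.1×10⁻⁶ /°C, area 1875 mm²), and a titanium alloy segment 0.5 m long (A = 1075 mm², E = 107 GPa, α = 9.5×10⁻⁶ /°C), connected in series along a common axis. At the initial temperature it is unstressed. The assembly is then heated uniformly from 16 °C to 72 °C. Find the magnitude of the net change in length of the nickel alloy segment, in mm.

|ΔL| ≈ 0.315 mm

If the supports were absent, the total length change would be Σ αᵢΔT Lᵢ = 12.6×10⁻⁶×56×900 + 25.1×10⁻⁶×56×700 + 9.5×10⁻⁶×56×500 = 1.885 mm.
The walls prevent any net length change, so an axial force P (same in every segment) develops. Compatibility: P · Σ Lᵢ/(AᵢEᵢ) = δ_free.
Σ Lᵢ/(AᵢEᵢ) = 900/(1675×208×10³) + 700/(1875×45×10³) + 500/(1075×107×10³) = 1.523×10⁻⁵ mm/N.
So P = 1.885 / 1.523×10⁻⁵ = 123.8 kN, compressive.
For the nickel alloy segment, free thermal change = 12.6×10⁻⁶×56×900 = 0.635 mm and elastic change from P = 123800×900/(1675×208×10³) = 0.3198 mm; these oppose, so the net change is 0.315 mm (segment lengthens).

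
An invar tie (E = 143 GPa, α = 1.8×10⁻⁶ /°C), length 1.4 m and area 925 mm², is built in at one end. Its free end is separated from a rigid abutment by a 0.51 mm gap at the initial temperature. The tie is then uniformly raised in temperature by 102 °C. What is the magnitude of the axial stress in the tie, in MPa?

σ ≈ 0 MPa

If the wall were absent the tie would grow by αΔT L = 1.8×10⁻⁶ × 102 × 1400 = 0.257 mm.
This is smaller than the 0.51 mm clearance, so the tie expands freely without reaching the stop — the stress is zero.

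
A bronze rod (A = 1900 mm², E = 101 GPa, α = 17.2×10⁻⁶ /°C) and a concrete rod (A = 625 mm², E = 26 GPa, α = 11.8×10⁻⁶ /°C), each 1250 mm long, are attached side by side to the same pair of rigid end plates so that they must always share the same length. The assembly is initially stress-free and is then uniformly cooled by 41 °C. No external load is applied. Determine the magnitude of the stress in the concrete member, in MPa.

The bronze has the larger α, so on cooling it would change length more than the concrete if both were free. The rigid plates force a common final length, so the bronze is put into tension and the concrete into compression, with equal and opposite forces P (no external load).
Compatibility of the two members (thermal + elastic change equal): (α₁ − α₂)ΔT = P·[1/(A₁E₁) + 1/(A₂E₂)].
|α₁ − α₂|·ΔT = 5.4×10⁻⁶ × 41 = 0.0002214.
1/(A₁E₁) + 1/(A₂E₂) = 1/(1900×101×10³) + 1/(625×26×10³) = 6.675×10⁻⁸ N⁻¹.
P = 0.0002214 / 6.675×10⁻⁸ = 3317 N = 3.317 kN.
σ_{concrete} = P/A₂ = 3317/625 = 5.307 MPa, compressive.

σ ≈ 5.31 MPa (compressive)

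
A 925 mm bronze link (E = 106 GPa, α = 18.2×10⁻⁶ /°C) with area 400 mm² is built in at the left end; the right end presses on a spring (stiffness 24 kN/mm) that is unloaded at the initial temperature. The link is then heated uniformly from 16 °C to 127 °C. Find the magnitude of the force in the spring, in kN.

P ≈ 29.4 kN

If the spring were absent the link would lengthen by αΔT L = 18.2×10⁻⁶ × 111 × 925 = 1.869 mm.
Let P be the compressive force at the spring. The link shortens elastically by PL/(AE) and the spring compresses by P/k; together these equal δ_free.
So P = δ_free / [L/(AE) + 1/k] = 1.869 / [ 925/(400×106×10³) + 1/(24×10³) ].
P = 1.869 / 6.348×10⁻⁵ = 29440 N.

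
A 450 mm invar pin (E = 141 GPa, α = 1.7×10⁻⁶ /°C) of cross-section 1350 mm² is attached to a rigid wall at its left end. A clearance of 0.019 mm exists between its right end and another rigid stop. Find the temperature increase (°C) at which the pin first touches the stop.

ΔT ≈ 24.8 °C

Contact occurs when the free expansion equals the gap: αΔT L = 0.019 mm.
So ΔT = g/(αL) = 0.019/(1.7×10⁻⁶ × 450) = 24.84 °C.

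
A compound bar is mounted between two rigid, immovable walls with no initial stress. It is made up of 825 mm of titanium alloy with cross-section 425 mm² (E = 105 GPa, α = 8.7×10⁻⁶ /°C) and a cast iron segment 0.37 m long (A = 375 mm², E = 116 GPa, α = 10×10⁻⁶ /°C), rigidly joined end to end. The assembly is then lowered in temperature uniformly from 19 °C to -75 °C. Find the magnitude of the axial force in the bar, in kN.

Free thermal contraction of the whole bar: Σ αᵢΔT Lᵢ = 8.7×10⁻⁶×94×825 + 10×10⁻⁶×94×370 = 1.022 mm.
The rigid supports impose zero overall length change; the single axial force P common to all segments must satisfy P Σ Lᵢ/(AᵢEᵢ) = δ_free.
Σ Lᵢ/(AᵢEᵢ) = 825/(425×105×10³) + 370/(375×116×10³) = 2.699×10⁻⁵ mm/N.
Hence P = δ_free / Σ(L/AE) = 1.022/2.699×10⁻⁵ = 37.88 kN (tensile).

P ≈ 37.9 kN (tensile)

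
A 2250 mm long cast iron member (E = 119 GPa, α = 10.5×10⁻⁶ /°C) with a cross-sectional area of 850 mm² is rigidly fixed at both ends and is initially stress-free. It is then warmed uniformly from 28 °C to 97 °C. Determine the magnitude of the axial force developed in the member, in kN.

With zero net strain, σ = E·αΔT = 119 GPa × 10.5×10⁻⁶ × 69 = 86.22 MPa.
Then P = σA = 86.22 × 850 mm² = 73.28 kN, compressive.

P ≈ 73.3 kN (compressive)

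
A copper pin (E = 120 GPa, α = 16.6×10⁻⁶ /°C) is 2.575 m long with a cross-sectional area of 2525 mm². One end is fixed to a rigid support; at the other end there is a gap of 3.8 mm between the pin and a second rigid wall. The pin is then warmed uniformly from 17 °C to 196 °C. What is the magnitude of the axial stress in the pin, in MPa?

Free thermal elongation = αΔT L = 16.6×10⁻⁶ × 179 × 2575 = 7.651 mm.
After closing the 3.8 mm clearance, 7.651 − 3.8 = 3.851 mm of expansion remains to be suppressed by the wall.
That suppressed elongation corresponds to σ = E·Δ/L = 120×10³ × 3.851/2575 = 179.5 MPa.

σ ≈ 179 MPa (compressive)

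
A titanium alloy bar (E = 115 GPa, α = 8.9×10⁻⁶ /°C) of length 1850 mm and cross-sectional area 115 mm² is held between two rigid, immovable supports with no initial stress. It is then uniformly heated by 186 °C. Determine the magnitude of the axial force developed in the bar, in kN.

Full restraint means ε = 0, so the stress is σ = EαΔT = 115×10³ × 8.9×10⁻⁶ × 186 = 190.4 MPa.
P = AEαΔT = 115 × 115×10³ × 8.9×10⁻⁶ × 186 = 21.89 kN (compressive).

P ≈ 21.9 kN (compressive)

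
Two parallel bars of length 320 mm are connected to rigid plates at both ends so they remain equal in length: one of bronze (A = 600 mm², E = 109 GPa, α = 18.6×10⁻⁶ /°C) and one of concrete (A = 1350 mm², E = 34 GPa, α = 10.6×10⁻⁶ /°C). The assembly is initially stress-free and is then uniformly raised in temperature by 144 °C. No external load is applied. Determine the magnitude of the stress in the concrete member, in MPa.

Both members must finish at the same length. With the larger α, the bronze tends to over-expand; the plates restrain it, putting the bronze in compression and the concrete in tension. With no external load the two internal forces are equal and opposite, magnitude P.
Compatibility of the two members (thermal + elastic change equal): (α₁ − α₂)ΔT = P·[1/(A₁E₁) + 1/(A₂E₂)].
|α₁ − α₂|·ΔT = 8×10⁻⁶ × 144 = 0.001152.
1/(A₁E₁) + 1/(A₂E₂) = 1/(600×109×10³) + 1/(1350×34×10³) = 3.708×10⁻⁸ N⁻¹.
P = 0.001152 / 3.708×10⁻⁸ = 31070 N = 31.07 kN.
σ_{concrete} = P/A₂ = 31070/1350 = 23.02 MPa, tensile.

σ ≈ 23 MPa (tensile)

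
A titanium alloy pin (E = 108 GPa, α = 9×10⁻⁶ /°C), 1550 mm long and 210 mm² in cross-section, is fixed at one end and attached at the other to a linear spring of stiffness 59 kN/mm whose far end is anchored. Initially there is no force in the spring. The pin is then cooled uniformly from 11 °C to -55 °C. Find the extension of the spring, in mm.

δ ≈ 0.183 mm

Free thermal contraction: δ_free = αΔT L = 9×10⁻⁶ × 66 × 1550 = 0.9207 mm.
With a force P in the spring, the elastic change of the pin is PL/(AE) and that of the spring is P/k; compatibility requires their sum to equal δ_free.
So P = δ_free / [L/(AE) + 1/k] = 0.9207 / [ 1550/(210×108×10³) + 1/(59×10³) ].
P = 0.9207 / 8.529×10⁻⁵ = 10790 N.
Spring extension = P/k = 10790/(59×10³) = 0.183 mm.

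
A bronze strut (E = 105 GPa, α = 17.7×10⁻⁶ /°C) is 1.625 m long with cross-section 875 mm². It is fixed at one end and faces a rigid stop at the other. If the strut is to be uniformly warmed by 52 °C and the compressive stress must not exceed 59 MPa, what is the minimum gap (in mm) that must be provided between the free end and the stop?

With no wall the strut would lengthen by αΔT L = 17.7×10⁻⁶ × 52 × 1625 = 1.496 mm.
At the allowable stress the elastic shortening the wall may impose is σL/E = 59 × 1625 / (105×10³) = 0.9131 mm.
The gap must absorb the remainder: g_min = 1.496 − 0.9131 = 0.5826 mm.

g ≈ 0.583 mm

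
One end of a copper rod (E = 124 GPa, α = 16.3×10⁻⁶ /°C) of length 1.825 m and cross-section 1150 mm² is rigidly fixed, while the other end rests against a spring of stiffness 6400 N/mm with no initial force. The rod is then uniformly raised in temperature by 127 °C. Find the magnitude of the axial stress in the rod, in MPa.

The unrestrained thermal change is αΔT L = 16.3×10⁻⁶ × 127 × 1825 = 3.778 mm.
Let P be the compressive force at the spring. The rod shortens elastically by PL/(AE) and the spring compresses by P/k; together these equal δ_free.
P [ L/(AE) + 1/k ] = δ_free → P [ 1825/(1150×124×10³) + 1/(6400) ] = 3.778.
P = 3.778 / 0.000169 = 22350 N.
σ = P/A = 22350/1150 = 19.43 MPa.

σ ≈ 19.4 MPa (compressive)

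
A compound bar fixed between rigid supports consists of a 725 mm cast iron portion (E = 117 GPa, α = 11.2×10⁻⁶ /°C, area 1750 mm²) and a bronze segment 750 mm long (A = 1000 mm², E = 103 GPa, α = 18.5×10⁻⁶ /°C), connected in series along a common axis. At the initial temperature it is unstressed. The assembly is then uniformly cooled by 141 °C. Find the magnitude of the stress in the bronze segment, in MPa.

σ ≈ 287 MPa (tensile)

Free thermal contraction of the whole bar: Σ αᵢΔT Lᵢ = 11.2×10⁻⁶×141×725 + 18.5×10⁻⁶×141×750 = 3.101 mm.
The walls prevent any net length change, so an axial force P (same in every segment) develops. Compatibility: P · Σ Lᵢ/(AᵢEᵢ) = δ_free.
Σ Lᵢ/(AᵢEᵢ) = 725/(1750×117×10³) + 750/(1000×103×10³) = 1.082×10⁻⁵ mm/N.
So P = 3.101 / 1.082×10⁻⁵ = 286.6 kN, tensile.
σ_{bronze} = P / A = 286600 / 1000 = 286.6 MPa.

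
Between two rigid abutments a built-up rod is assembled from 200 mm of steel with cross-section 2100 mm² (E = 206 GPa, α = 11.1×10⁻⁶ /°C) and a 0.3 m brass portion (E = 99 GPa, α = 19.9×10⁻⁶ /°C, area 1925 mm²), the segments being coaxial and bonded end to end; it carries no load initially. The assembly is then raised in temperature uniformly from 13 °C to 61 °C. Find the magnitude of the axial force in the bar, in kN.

P ≈ 193 kN (compressive)

Free thermal expansion of the whole bar: Σ αᵢΔT Lᵢ = 11.1×10⁻⁶×48×200 + 19.9×10⁻⁶×48×300 = 0.3931 mm.
The rigid supports impose zero overall length change; the single axial force P common to all segments must satisfy P Σ Lᵢ/(AᵢEᵢ) = δ_free.
Σ Lᵢ/(AᵢEᵢ) = 200/(2100×206×10³) + 300/(1925×99×10³) = 2.037×10⁻⁶ mm/N.
So P = 0.3931 / 2.037×10⁻⁶ = 193 kN, compressive.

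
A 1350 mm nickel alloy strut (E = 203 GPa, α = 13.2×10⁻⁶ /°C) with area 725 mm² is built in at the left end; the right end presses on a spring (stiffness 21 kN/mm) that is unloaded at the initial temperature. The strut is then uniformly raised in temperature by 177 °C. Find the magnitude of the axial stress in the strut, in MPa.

σ ≈ 76.6 MPa (compressive)

If the spring were absent the strut would lengthen by αΔT L = 13.2×10⁻⁶ × 177 × 1350 = 3.154 mm.
Let P be the compressive force at the spring. The strut shortens elastically by PL/(AE) and the spring compresses by P/k; together these equal δ_free.
So P = δ_free / [L/(AE) + 1/k] = 3.154 / [ 1350/(725×203×10³) + 1/(21×10³) ].
P = 3.154 / 5.679×10⁻⁵ = 55540 N.
σ = P/A = 55540/725 = 76.61 MPa.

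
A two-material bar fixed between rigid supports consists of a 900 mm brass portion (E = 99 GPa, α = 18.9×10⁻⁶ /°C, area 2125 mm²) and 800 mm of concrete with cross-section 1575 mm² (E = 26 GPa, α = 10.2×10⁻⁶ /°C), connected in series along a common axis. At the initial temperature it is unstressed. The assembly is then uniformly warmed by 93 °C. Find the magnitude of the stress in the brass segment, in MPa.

σ ≈ 46.3 MPa (compressive)

Free thermal expansion of the whole bar: Σ αᵢΔT Lᵢ = 18.9×10⁻⁶×93×900 + 10.2×10⁻⁶×93×800 = 2.341 mm.
The rigid supports impose zero overall length change; the single axial force P common to all segments must satisfy P Σ Lᵢ/(AᵢEᵢ) = δ_free.
The series flexibility is Σ Lᵢ/(AᵢEᵢ) = 900/(2125×99×10³) + 800/(1575×26×10³) = 2.381×10⁻⁵ mm/N.
Hence P = δ_free / Σ(L/AE) = 2.341/2.381×10⁻⁵ = 98.3 kN (compressive).
σ_{brass} = P / A = 98300 / 2125 = 46.26 MPa.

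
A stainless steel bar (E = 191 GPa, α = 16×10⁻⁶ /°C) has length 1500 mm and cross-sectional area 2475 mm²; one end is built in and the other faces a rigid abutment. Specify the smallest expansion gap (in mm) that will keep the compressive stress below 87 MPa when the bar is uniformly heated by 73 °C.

g ≈ 1.07 mm

With no wall the bar would lengthen by αΔT L = 16×10⁻⁶ × 73 × 1500 = 1.752 mm.
At the allowable stress the elastic shortening the wall may impose is σL/E = 87 × 1500 / (191×10³) = 0.6832 mm.
The gap must absorb the remainder: g_min = 1.752 − 0.6832 = 1.069 mm.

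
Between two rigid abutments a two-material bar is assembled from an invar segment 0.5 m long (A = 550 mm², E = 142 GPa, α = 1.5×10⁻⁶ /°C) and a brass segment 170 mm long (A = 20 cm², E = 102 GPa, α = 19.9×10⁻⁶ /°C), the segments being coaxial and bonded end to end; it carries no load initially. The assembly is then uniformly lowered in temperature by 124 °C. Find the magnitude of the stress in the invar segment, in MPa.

With the walls removed the bar would change length by δ_free = Σ αᵢΔT Lᵢ = 1.5×10⁻⁶×124×500 + 19.9×10⁻⁶×124×170 = 0.5125 mm.
The rigid supports impose zero overall length change; the single axial force P common to all segments must satisfy P Σ Lᵢ/(AᵢEᵢ) = δ_free.
Σ Lᵢ/(AᵢEᵢ) = 500/(550×142×10³) + 170/(2000×102×10³) = 7.235×10⁻⁶ mm/N.
So P = 0.5125 / 7.235×10⁻⁶ = 70.83 kN, tensile.
σ_{invar} = P / A = 70830 / 550 = 128.8 MPa.

σ ≈ 129 MPa (tensile)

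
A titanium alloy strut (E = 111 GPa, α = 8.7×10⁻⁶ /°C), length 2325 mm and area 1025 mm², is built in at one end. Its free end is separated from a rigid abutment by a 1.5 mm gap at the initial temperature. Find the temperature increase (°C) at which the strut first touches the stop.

The gap closes when αΔT L = 1.5 mm, since the strut is still unstressed at that instant.
ΔT = 1.5 / (8.7×10⁻⁶ × 2325) = 74.16 °C.

ΔT ≈ 74.2 °C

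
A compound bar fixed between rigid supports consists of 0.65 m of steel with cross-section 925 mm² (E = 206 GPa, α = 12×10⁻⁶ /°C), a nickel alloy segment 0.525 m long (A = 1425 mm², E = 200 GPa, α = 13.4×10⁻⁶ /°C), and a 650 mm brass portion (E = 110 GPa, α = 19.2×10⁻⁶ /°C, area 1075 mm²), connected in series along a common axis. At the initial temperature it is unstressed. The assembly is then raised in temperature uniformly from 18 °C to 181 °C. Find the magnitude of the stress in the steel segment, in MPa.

If the supports were absent, the total length change would be Σ αᵢΔT Lᵢ = 12×10⁻⁶×163×650 + 13.4×10⁻⁶×163×525 + 19.2×10⁻⁶×163×650 = 4.452 mm.
The rigid supports impose zero overall length change; the single axial force P common to all segments must satisfy P Σ Lᵢ/(AᵢEᵢ) = δ_free.
The series flexibility is Σ Lᵢ/(AᵢEᵢ) = 650/(925×206×10³) + 525/(1425×200×10³) + 650/(1075×110×10³) = 1.075×10⁻⁵ mm/N.
P = 4.452 / 1.075×10⁻⁵ = 414200 N = 414.2 kN, compressive.
σ_{steel} = P / A = 414200 / 925 = 447.7 MPa.

σ ≈ 448 MPa (compressive)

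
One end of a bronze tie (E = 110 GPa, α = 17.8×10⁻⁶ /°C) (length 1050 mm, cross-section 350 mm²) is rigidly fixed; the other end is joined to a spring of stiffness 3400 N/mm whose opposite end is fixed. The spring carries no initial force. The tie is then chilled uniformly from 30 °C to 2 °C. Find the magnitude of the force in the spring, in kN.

The unrestrained thermal change is αΔT L = 17.8×10⁻⁶ × 28 × 1050 = 0.5233 mm.
With a force P in the spring, the elastic change of the tie is PL/(AE) and that of the spring is P/k; compatibility requires their sum to equal δ_free.
P [ L/(AE) + 1/k ] = δ_free → P [ 1050/(350×110×10³) + 1/(3400) ] = 0.5233.
P = 0.5233 / 0.0003214 = 1628 N.

P ≈ 1.63 kN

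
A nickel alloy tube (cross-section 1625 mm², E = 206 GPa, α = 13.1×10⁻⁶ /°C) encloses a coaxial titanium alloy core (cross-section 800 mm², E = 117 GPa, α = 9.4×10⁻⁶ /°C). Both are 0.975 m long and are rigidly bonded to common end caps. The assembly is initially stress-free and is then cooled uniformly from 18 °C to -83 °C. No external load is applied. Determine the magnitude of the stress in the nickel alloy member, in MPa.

σ ≈ 16.8 MPa (tensile)

Both members must finish at the same length. With the larger α, the nickel alloy tends to over-contract; the plates restrain it, putting the nickel alloy in tension and the titanium alloy in compression. With no external load the two internal forces are equal and opposite, magnitude P.
Equating the net (thermal + elastic) strains gives |α₁ − α₂|·ΔT = P·[1/(A₁E₁) + 1/(A₂E₂)].
|α₁ − α₂|·ΔT = 3.7×10⁻⁶ × 101 = 0.0003737.
1/(A₁E₁) + 1/(A₂E₂) = 1/(1625×206×10³) + 1/(800×117×10³) = 1.367×10⁻⁸ N⁻¹.
So P = 0.0003737 / 1.367×10⁻⁸ = 27.34 kN.
σ_{nickel alloy} = P/A₁ = 27340/1625 = 16.82 MPa, tensile.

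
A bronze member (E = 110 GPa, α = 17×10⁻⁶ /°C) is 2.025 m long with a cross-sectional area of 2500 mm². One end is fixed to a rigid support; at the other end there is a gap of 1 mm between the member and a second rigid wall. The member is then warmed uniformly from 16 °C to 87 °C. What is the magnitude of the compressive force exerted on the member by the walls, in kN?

Free thermal elongation = αΔT L = 17×10⁻⁶ × 71 × 2025 = 2.444 mm.
This exceeds the 1 mm gap, so the wall pushes back. The portion of expansion that must be recovered elastically is δ_free − gap = 2.444 − 1 = 1.444 mm.
Compatibility: PL/(AE) = 1.444 mm, so σ = P/A = E × (1.444/2025) = 78.45 MPa.
Force on the wall = σA = 78.45 × 2500 mm² = 196.1 kN.

P ≈ 196 kN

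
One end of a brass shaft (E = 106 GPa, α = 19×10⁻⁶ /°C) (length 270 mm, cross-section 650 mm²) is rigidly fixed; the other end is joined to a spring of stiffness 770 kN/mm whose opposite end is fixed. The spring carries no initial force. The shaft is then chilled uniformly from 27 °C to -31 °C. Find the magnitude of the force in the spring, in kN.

If the spring were absent the shaft would shorten by αΔT L = 19×10⁻⁶ × 58 × 270 = 0.2975 mm.
With a force P in the spring, the elastic change of the shaft is PL/(AE) and that of the spring is P/k; compatibility requires their sum to equal δ_free.
P [ L/(AE) + 1/k ] = δ_free → P [ 270/(650×106×10³) + 1/(770×10³) ] = 0.2975.
P = 0.2975 / 5.217×10⁻⁶ = 57030 N.

P ≈ 57 kN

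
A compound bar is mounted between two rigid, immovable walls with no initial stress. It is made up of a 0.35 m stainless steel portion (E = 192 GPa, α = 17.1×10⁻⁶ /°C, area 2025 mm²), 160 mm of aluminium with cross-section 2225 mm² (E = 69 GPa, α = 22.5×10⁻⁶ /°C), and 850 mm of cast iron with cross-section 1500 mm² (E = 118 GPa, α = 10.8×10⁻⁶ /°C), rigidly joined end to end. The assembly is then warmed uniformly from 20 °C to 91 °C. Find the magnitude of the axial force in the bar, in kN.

If the supports were absent, the total length change would be Σ αᵢΔT Lᵢ = 17.1×10⁻⁶×71×350 + 22.5×10⁻⁶×71×160 + 10.8×10⁻⁶×71×850 = 1.332 mm.
The walls prevent any net length change, so an axial force P (same in every segment) develops. Compatibility: P · Σ Lᵢ/(AᵢEᵢ) = δ_free.
The series flexibility is Σ Lᵢ/(AᵢEᵢ) = 350/(2025×192×10³) + 160/(2225×69×10³) + 850/(1500×118×10³) = 6.745×10⁻⁶ mm/N.
P = 1.332 / 6.745×10⁻⁶ = 197500 N = 197.5 kN, compressive.

P ≈ 198 kN (compressive)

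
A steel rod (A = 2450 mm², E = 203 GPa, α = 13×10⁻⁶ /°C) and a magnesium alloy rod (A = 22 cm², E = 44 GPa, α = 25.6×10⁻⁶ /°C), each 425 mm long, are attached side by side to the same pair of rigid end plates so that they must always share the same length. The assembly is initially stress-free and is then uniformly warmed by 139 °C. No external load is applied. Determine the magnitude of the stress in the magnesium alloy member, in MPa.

Equilibrium of a rigid end plate with no external load gives equal and opposite internal forces ±P in the two members. Since α_{magnesium alloy} > α_{steel}, heating drives the magnesium alloy into compression and the steel into tension.
Setting the final lengths equal and cancelling L: (α₁ − α₂)ΔT = P/(A₁E₁) + P/(A₂E₂).
|α₁ − α₂|·ΔT = 12.6×10⁻⁶ × 139 = 0.001751.
1/(A₁E₁) + 1/(A₂E₂) = 1/(2450×203×10³) + 1/(2200×44×10³) = 1.234×10⁻⁸ N⁻¹.
So P = 0.001751 / 1.234×10⁻⁸ = 141.9 kN.
σ_{magnesium alloy} = P/A₂ = 141900/2200 = 64.51 MPa, compressive.

σ ≈ 64.5 MPa (compressive)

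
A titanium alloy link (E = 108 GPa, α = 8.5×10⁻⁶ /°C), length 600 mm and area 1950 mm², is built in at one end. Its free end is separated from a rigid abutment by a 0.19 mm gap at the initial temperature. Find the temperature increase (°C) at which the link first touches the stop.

ΔT ≈ 37.3 °C

Contact occurs when the free expansion equals the gap: αΔT L = 0.19 mm.
ΔT = 0.19 / (8.5×10⁻⁶ × 600) = 37.25 °C.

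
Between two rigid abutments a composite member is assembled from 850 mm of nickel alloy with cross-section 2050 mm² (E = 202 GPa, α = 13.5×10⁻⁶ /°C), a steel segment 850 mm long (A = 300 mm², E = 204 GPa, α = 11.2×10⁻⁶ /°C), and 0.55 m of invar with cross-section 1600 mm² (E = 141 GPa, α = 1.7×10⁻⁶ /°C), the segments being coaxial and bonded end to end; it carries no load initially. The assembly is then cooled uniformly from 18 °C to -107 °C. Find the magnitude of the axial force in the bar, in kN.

Free thermal contraction of the whole bar: Σ αᵢΔT Lᵢ = 13.5×10⁻⁶×125×850 + 11.2×10⁻⁶×125×850 + 1.7×10⁻⁶×125×550 = 2.741 mm.
The rigid supports impose zero overall length change; the single axial force P common to all segments must satisfy P Σ Lᵢ/(AᵢEᵢ) = δ_free.
The series flexibility is Σ Lᵢ/(AᵢEᵢ) = 850/(2050×202×10³) + 850/(300×204×10³) + 550/(1600×141×10³) = 1.838×10⁻⁵ mm/N.
Hence P = δ_free / Σ(L/AE) = 2.741/1.838×10⁻⁵ = 149.1 kN (tensile).

P ≈ 149 kN (tensile)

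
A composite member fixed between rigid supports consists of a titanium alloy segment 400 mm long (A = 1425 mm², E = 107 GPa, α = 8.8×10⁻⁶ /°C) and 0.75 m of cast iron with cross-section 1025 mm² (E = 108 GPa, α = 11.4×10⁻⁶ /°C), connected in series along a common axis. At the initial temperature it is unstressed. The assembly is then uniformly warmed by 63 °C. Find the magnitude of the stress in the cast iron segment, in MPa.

σ ≈ 78.9 MPa (compressive)

If the supports were absent, the total length change would be Σ αᵢΔT Lᵢ = 8.8×10⁻⁶×63×400 + 11.4×10⁻⁶×63×750 = 0.7604 mm.
The walls prevent any net length change, so an axial force P (same in every segment) develops. Compatibility: P · Σ Lᵢ/(AᵢEᵢ) = δ_free.
Σ Lᵢ/(AᵢEᵢ) = 400/(1425×107×10³) + 750/(1025×108×10³) = 9.398×10⁻⁶ mm/N.
P = 0.7604 / 9.398×10⁻⁶ = 80910 N = 80.91 kN, compressive.
σ_{cast iron} = P / A = 80910 / 1025 = 78.93 MPa.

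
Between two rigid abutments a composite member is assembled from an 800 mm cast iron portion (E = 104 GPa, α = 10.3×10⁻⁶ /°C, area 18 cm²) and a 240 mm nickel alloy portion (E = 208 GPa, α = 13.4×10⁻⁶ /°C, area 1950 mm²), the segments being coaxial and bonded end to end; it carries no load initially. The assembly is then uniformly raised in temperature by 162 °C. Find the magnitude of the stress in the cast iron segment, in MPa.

σ ≈ 212 MPa (compressive)

Free thermal expansion of the whole bar: Σ αᵢΔT Lᵢ = 10.3×10⁻⁶×162×800 + 13.4×10⁻⁶×162×240 = 1.856 mm.
The rigid supports impose zero overall length change; the single axial force P common to all segments must satisfy P Σ Lᵢ/(AᵢEᵢ) = δ_free.
Σ Lᵢ/(AᵢEᵢ) = 800/(1800×104×10³) + 240/(1950×208×10³) = 4.865×10⁻⁶ mm/N.
Hence P = δ_free / Σ(L/AE) = 1.856/4.865×10⁻⁶ = 381.5 kN (compressive).
σ_{cast iron} = P / A = 381500 / 1800 = 211.9 MPa.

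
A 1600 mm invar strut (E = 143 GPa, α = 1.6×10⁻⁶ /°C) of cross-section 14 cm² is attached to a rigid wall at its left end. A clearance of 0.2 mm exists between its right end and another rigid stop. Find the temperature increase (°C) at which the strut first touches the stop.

Contact occurs when the free expansion equals the gap: αΔT L = 0.2 mm.
So ΔT = g/(αL) = 0.2/(1.6×10⁻⁶ × 1600) = 78.13 °C.

ΔT ≈ 78.1 °C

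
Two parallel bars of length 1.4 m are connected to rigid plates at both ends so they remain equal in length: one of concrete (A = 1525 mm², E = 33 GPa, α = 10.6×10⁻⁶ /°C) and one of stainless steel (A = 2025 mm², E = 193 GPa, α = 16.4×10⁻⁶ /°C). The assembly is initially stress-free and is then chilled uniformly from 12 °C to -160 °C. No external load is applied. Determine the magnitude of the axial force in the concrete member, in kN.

Equilibrium of a rigid end plate with no external load gives equal and opposite internal forces ±P in the two members. Since α_{stainless steel} > α_{concrete}, cooling drives the stainless steel into tension and the concrete into compression.
Equating the net (thermal + elastic) strains gives |α₁ − α₂|·ΔT = P·[1/(A₁E₁) + 1/(A₂E₂)].
|α₁ − α₂|·ΔT = 5.8×10⁻⁶ × 172 = 0.0009976.
1/(A₁E₁) + 1/(A₂E₂) = 1/(1525×33×10³) + 1/(2025×193×10³) = 2.243×10⁻⁸ N⁻¹.
P = 0.0009976 / 2.243×10⁻⁸ = 44480 N = 44.48 kN.

P ≈ 44.5 kN (compressive in the concrete)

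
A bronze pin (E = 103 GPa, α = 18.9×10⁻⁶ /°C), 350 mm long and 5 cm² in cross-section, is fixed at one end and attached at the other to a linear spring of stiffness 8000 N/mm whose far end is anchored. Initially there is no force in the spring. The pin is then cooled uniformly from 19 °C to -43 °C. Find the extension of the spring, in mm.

δ ≈ 0.389 mm

If the spring were absent the pin would shorten by αΔT L = 18.9×10⁻⁶ × 62 × 350 = 0.4101 mm.
With a force P in the spring, the elastic change of the pin is PL/(AE) and that of the spring is P/k; compatibility requires their sum to equal δ_free.
P [ L/(AE) + 1/k ] = δ_free → P [ 350/(500×103×10³) + 1/(8000) ] = 0.4101.
P = 0.4101 / 0.0001318 = 3112 N.
Spring extension = P/k = 3112/(8000) = 0.389 mm.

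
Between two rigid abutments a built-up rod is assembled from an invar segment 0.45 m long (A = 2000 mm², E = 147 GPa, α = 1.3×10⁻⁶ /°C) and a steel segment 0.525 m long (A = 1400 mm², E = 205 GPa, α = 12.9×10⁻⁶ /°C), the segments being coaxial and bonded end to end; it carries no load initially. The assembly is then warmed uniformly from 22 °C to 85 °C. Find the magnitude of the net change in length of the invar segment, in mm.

Free thermal expansion of the whole bar: Σ αᵢΔT Lᵢ = 1.3×10⁻⁶×63×450 + 12.9×10⁻⁶×63×525 = 0.4635 mm.
Since the ends are fixed, an axial force P builds up, equal in every segment, with P · Σ Lᵢ/(AᵢEᵢ) = δ_free.
Σ Lᵢ/(AᵢEᵢ) = 450/(2000×147×10³) + 525/(1400×205×10³) = 3.36×10⁻⁶ mm/N.
So P = 0.4635 / 3.36×10⁻⁶ = 138 kN, compressive.
For the invar segment, free thermal change = 1.3×10⁻⁶×63×450 = 0.03685 mm and elastic change from P = 138000×450/(2000×147×10³) = 0.2112 mm; these oppose, so the net change is 0.174 mm (segment shortens).

|ΔL| ≈ 0.174 mm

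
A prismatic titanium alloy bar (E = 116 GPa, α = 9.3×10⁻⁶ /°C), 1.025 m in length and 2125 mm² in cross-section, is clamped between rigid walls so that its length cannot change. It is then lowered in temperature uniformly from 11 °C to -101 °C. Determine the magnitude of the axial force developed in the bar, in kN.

With zero net strain, σ = E·αΔT = 116 GPa × 9.3×10⁻⁶ × 112 = 120.8 MPa.
Axial force P = σA = 120.8 × 2125 = 256800 N = 256.8 kN, tensile.

P ≈ 257 kN (tensile)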